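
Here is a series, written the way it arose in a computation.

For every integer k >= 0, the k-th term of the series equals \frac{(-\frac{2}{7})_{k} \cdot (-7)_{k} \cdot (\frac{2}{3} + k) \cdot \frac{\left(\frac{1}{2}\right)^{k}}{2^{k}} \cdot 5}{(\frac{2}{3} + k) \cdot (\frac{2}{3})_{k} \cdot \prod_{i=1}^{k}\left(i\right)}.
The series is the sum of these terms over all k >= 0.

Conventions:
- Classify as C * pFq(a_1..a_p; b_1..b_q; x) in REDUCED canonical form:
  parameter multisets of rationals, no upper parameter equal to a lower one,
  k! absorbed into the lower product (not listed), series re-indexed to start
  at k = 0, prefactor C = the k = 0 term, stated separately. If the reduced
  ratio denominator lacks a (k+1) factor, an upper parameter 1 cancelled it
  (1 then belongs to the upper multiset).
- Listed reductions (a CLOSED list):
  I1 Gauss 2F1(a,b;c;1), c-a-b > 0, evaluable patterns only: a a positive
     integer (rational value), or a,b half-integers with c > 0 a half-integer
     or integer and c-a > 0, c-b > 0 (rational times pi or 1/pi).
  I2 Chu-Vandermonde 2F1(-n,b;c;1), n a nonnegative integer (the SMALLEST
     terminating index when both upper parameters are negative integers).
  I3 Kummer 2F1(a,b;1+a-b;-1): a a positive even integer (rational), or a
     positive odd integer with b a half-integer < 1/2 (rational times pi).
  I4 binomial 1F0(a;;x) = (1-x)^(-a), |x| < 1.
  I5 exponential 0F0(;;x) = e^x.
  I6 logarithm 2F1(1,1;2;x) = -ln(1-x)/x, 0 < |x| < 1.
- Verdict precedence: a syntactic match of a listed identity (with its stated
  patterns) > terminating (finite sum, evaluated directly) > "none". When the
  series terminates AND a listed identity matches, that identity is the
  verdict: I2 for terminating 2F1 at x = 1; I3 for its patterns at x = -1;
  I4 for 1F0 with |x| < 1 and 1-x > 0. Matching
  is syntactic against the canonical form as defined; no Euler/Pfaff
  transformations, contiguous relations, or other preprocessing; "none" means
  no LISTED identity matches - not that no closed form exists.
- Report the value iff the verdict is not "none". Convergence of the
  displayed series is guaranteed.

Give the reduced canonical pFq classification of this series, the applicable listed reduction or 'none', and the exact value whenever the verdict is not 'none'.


Reduced: x = \frac{1}{4}, 2F1, upper = {-7, -\frac{2}{7}}, lower = {\frac{2}{3}}, C = 5. Verdict: terminating (-7 upstairs). 8 nonzero terms in all; added directly. Value: \frac{138020007287465}{17662243422208}.

Key step: x = \frac{1}{4} and the two k-th powers (C = 5, x = 1/4) combine into one argument.
Step ratio: r(k) = \frac{1}{4} * (k-7) (k-\frac{2}{7}) / [(k+\frac{2}{3}) (k+1)] ; factor over Q: parameters, x = \frac{1}{4}, and C = 5.


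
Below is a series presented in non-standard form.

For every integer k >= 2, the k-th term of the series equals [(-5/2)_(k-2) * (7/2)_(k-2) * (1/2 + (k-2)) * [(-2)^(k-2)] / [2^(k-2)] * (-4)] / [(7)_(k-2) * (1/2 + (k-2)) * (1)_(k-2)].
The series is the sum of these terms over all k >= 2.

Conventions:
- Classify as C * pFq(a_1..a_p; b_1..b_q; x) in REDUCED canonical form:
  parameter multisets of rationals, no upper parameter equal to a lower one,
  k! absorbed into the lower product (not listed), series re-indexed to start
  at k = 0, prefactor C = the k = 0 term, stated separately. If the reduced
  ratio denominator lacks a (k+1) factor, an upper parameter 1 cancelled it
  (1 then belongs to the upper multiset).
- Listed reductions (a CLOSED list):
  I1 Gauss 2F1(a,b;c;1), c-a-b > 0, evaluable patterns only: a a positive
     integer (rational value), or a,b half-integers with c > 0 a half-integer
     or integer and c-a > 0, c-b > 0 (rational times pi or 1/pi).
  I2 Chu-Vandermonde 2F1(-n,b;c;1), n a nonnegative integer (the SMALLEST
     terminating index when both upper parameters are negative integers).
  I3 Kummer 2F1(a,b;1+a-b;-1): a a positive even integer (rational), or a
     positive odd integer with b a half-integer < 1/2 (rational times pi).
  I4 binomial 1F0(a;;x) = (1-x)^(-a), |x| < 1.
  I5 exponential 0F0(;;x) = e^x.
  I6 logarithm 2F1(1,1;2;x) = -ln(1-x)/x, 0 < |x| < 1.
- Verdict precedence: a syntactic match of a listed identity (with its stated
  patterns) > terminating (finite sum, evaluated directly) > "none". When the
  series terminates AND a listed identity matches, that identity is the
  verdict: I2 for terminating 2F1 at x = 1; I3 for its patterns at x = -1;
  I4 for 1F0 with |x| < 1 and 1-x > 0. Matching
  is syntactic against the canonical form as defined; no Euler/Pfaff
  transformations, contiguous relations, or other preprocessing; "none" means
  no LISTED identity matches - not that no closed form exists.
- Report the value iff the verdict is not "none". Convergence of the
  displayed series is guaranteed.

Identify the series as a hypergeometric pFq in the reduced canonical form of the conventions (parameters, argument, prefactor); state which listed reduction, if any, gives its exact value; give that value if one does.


The tell: x = (-1) and striking the common factor k + 1/2 reduces the term (C = -4).
Adjacent-term ratio: r(k) = (-1) * (k-5/2) (k+7/2) / [(k+7) (k+1)] ; factor over Q: parameters, x = (-1), and C = -4.

With C = -4: the canonical form is 2F1(-5/2, 7/2; 7; -1). Verdict: no listed reduction: x = -1 and upper {-5/2, 7/2} fail every I1-I6 pattern.


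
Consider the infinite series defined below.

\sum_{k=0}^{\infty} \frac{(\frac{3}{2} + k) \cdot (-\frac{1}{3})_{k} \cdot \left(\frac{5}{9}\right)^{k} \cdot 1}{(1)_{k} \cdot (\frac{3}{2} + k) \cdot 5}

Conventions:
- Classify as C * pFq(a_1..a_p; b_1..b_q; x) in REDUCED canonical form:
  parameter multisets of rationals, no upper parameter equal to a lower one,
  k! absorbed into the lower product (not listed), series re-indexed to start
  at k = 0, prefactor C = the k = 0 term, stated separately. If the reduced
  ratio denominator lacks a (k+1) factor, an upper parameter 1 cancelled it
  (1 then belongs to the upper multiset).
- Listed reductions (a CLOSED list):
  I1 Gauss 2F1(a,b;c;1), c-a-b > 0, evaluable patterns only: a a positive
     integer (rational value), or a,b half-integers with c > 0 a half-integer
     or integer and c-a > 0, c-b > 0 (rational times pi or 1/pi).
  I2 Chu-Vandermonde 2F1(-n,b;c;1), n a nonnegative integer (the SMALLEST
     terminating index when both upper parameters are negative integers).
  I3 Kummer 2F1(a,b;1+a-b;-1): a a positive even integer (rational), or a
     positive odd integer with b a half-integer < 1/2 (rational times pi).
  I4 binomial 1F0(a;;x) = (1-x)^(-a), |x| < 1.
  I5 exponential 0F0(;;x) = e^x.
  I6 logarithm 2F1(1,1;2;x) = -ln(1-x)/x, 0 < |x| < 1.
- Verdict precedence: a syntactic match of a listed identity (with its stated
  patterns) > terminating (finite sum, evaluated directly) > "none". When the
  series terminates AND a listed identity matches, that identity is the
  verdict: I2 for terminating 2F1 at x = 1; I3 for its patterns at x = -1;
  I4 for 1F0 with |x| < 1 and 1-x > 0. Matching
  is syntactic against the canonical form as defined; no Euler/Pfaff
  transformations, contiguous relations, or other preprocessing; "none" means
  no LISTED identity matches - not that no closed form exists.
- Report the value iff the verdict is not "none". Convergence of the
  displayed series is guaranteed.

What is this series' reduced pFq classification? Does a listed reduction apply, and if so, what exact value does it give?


With C = \frac{1}{5}: the canonical form is 1F0(-\frac{1}{3}; -; \frac{5}{9}). Verdict: the binomial series (I4) fires (the 1F0 binomial series: exponent 1/3, x = \frac{5}{9}). Sum: \frac{1}{5} \cdot \left(\frac{4}{9}\right)^{\frac{1}{3}}.

First insight: t_0 being \frac{1}{5}, the constant factors (prefactor 1/5) combine into one prefactor.
Adjacent-term ratio: r(k) = \frac{5}{9} * (k-\frac{1}{3}) / [(k+1)] - poly over poly, x = \frac{5}{9} from leading terms; C = \frac{1}{5} at k = 0.


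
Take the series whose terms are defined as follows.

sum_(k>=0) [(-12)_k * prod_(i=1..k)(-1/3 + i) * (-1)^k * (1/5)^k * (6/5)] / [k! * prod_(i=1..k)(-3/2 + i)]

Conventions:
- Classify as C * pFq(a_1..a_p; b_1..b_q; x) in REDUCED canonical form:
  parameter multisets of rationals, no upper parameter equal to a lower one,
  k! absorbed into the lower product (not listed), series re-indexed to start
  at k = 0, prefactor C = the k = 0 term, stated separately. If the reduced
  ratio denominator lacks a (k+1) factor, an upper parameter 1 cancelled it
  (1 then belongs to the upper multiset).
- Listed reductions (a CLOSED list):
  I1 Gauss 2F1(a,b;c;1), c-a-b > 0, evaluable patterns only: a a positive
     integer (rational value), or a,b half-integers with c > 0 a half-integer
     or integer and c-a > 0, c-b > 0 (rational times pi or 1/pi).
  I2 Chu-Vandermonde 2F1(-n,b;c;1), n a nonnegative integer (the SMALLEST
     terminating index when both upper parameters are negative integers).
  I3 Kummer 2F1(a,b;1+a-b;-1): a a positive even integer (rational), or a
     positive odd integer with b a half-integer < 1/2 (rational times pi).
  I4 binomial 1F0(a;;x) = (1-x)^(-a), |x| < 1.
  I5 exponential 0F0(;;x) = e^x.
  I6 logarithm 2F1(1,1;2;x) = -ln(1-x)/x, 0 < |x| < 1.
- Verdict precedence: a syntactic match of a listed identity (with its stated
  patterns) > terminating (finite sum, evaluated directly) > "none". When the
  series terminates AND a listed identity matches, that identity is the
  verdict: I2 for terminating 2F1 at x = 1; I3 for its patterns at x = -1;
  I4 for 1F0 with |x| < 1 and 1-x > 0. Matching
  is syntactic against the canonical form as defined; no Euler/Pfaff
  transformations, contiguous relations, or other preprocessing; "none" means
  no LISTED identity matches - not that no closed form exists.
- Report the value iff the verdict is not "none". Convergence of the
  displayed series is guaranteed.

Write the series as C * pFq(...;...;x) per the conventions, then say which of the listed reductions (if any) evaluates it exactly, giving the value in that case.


Key step: from the first term 6/5: the (-1)^k factor (C = 6/5) folds into the argument's sign.
Ratio: r(k) = (-1/5) * (k-12) (k+2/3) / [(k-1/2) (k+1)] - rational; roots negated = parameters, x = (-1/5), C = 6/5.

Reduced: x = -1/5, 2F1, upper = {-12, 2/3}, lower = {-1/2}, C = 6/5. Verdict: terminating - the sum ends at index 12 because -12 is a negative integer; exact evaluation follows. Its exact value is -26391790659501576518/519166996435546875.


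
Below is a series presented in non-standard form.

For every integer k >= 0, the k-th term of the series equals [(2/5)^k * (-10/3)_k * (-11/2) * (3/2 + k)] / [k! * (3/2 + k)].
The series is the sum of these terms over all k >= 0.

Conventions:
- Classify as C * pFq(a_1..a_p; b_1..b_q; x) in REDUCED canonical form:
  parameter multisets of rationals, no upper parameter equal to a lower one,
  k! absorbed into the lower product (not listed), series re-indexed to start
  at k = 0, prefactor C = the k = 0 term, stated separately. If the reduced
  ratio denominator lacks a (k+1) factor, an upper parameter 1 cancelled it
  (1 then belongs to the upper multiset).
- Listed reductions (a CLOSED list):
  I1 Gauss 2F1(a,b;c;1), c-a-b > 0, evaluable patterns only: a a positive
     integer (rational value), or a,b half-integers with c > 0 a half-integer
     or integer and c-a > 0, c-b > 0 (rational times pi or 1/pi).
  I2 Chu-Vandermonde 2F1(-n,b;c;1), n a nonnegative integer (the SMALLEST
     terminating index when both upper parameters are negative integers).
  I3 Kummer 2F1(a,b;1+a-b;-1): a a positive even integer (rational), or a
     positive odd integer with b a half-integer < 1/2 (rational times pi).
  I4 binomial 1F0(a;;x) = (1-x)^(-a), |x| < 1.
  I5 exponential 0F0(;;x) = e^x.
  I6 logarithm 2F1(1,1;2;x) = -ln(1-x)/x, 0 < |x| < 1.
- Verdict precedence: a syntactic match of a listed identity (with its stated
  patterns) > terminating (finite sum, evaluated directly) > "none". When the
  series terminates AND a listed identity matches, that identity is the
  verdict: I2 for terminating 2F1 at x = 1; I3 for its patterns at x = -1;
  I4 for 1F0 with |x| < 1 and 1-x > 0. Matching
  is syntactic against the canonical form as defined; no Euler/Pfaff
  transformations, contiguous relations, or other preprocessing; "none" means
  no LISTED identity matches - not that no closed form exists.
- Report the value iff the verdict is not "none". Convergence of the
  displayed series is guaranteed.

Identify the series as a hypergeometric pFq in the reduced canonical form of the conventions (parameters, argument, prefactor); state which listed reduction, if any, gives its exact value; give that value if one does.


x = 2/5 here; the reduced form reads 1F0, upper {-10/3}, lower {-}, C = -11/2. Verdict (x = 2/5): binomial (I4) applies (the 1F0 binomial series: exponent 10/3, x = 2/5). Sum: (-11/2) * (3/5)^(10/3).

The tell: from the first term -11/2: the factor k + 3/2 cancels (top and bottom), leaving C = -11/2, x = 2/5.
Ratio: r(k) = (2/5) * (k-10/3) / [(k+1)] - rational in k, leading ratio (2/5); with t_0 = -11/2, classification follows.


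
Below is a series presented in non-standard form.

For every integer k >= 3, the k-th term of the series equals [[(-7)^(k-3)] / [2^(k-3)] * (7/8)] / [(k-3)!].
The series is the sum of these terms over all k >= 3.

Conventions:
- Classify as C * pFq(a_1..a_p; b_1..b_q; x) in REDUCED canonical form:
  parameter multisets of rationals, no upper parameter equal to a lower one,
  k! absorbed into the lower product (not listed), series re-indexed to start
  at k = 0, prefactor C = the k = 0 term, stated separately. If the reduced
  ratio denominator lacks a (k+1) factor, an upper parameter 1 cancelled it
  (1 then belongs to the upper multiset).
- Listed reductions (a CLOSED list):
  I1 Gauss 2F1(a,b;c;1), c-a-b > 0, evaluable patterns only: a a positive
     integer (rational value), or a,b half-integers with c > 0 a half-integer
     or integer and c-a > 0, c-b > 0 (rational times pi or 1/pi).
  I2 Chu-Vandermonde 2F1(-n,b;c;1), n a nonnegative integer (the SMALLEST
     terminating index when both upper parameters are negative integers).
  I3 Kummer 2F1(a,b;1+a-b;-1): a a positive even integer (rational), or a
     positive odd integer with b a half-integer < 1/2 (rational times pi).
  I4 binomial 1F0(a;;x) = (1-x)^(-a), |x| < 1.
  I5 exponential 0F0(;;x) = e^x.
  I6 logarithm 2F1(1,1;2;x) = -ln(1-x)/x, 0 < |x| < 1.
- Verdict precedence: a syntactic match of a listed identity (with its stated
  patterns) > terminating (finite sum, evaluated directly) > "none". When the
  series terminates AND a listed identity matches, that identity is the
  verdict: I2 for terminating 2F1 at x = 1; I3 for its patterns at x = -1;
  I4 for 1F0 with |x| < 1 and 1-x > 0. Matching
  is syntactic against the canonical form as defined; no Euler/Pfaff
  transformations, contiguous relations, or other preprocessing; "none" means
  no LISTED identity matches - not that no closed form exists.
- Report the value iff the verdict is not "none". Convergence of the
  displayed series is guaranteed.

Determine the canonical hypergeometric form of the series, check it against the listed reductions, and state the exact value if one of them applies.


The series (x = -7/2) is 0F0: upper {-}, lower {-}, prefactor 7/8. Verdict: exponential (I5) fires (the 0F0 exponential series at x = -7/2). Sum: (7/8) * e^(-7/2).

Structural cue: t_0 = 7/8 here, and the two k-th powers (C = 7/8, x = -7/2) combine into one argument.
Term ratio: r(k) = (-7/2) * 1 / [(k+1)] ; factor over Q: parameters, x = (-7/2), and C = 7/8.


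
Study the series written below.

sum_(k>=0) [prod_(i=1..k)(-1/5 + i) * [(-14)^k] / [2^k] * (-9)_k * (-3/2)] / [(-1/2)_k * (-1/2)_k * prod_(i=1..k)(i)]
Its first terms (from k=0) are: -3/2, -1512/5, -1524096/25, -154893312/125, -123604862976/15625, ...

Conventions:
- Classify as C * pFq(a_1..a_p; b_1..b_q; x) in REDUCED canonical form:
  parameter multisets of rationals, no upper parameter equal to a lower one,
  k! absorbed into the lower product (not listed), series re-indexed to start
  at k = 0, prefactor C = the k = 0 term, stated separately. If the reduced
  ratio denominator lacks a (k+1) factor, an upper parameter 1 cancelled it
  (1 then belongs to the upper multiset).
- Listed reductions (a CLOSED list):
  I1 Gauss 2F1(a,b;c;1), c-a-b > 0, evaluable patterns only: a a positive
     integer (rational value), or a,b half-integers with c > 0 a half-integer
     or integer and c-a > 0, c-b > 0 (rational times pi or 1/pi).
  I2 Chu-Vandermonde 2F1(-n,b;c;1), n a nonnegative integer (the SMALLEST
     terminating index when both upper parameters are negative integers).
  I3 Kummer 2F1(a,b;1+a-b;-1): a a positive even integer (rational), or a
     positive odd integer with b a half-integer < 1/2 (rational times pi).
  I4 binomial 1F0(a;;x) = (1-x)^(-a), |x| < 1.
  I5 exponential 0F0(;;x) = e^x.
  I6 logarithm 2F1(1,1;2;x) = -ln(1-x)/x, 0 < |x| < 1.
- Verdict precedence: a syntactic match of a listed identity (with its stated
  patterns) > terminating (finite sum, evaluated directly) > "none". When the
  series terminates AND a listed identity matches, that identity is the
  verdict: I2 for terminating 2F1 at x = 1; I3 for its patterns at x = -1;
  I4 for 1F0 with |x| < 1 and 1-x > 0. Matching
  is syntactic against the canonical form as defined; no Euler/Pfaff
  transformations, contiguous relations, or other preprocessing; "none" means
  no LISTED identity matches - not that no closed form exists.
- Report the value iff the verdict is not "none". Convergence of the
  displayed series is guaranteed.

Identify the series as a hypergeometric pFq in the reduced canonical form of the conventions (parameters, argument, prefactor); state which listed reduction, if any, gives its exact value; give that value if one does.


Reduced: x = -7, 2F2, upper = {-9, 4/5}, lower = {-1/2, -1/2}, C = -3/2. Verdict: terminating - no listed pattern fits, but -9 in the upper list cuts the series at k = 9; direct evaluation. Hence: -8975031445437358884361/103688964843750.

The tell: x = (-7) and the two k-th powers (C = -3/2) combine into one argument.
Consecutive-term ratio: r(k) = (-7) * (k-9) (k+4/5) / [(k-1/2) (k-1/2) (k+1)] - poly over poly, x = (-7) from leading terms; C = -3/2 at k = 0.


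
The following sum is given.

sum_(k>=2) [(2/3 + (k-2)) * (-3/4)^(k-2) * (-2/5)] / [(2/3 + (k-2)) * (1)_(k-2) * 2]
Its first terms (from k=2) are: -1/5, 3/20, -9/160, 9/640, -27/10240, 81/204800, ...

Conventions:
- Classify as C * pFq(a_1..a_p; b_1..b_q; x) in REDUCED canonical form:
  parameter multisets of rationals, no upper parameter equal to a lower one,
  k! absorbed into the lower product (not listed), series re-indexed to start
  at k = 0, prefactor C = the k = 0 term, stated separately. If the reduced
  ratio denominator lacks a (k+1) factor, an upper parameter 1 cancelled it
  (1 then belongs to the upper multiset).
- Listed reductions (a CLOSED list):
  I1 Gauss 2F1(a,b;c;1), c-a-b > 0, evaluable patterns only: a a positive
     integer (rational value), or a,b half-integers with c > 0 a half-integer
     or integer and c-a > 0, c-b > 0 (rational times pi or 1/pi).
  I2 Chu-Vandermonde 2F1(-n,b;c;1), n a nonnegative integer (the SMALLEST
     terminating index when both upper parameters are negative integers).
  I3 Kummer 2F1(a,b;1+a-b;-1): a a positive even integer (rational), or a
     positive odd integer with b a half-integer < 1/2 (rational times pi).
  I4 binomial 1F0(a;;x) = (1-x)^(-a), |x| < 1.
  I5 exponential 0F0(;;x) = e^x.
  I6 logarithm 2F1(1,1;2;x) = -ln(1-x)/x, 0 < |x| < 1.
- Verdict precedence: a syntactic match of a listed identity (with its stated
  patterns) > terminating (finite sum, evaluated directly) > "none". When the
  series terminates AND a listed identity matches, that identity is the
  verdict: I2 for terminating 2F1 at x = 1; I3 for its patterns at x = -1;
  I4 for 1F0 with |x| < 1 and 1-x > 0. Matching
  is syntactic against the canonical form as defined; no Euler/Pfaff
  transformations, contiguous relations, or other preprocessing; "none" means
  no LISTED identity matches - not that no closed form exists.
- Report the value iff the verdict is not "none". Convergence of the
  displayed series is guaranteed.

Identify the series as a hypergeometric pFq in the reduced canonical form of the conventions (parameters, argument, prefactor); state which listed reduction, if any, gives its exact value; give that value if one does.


Canonical form: C = -1/5 times 0F0 with upper {-}, lower {-}, x = -3/4. Verdict: this is the I5 exponential reduction (the 0F0 exponential series at x = -3/4). Sum: (-1/5) * e^(-3/4).

Key step: x = (-3/4) and (1)_k (C = -1/5, x = -3/4) is k! itself.
Adjacent-term ratio: r(k) = (-3/4) * 1 / [(k+1)] - poly over poly, x = (-3/4) from leading terms; C = -1/5 at k = 0.


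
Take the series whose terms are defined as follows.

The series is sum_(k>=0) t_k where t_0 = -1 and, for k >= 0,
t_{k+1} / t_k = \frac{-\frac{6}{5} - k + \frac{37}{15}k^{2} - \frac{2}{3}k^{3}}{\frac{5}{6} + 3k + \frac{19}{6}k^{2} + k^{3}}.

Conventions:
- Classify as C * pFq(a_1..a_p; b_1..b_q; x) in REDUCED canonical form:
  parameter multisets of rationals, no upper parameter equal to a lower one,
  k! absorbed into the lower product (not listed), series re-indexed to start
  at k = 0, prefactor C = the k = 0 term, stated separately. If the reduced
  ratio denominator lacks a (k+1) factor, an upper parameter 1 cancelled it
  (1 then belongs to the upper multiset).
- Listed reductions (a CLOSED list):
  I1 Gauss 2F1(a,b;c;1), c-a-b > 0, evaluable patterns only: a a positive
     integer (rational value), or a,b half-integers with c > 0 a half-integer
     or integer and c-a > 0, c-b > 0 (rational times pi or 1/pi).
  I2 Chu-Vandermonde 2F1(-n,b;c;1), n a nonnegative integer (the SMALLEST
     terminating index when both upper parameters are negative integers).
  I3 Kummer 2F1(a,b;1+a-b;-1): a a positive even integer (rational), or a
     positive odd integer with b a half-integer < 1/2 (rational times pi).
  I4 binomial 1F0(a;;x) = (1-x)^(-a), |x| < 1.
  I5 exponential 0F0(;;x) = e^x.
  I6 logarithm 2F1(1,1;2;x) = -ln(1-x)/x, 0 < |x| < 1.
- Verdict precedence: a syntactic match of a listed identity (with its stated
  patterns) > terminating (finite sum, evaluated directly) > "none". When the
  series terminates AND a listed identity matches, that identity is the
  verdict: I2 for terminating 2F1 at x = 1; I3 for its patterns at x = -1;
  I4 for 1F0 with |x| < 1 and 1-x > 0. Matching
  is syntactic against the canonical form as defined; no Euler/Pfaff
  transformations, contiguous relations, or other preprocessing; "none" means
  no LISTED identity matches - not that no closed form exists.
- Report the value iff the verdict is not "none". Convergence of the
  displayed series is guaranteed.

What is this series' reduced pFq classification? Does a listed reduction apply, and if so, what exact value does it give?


First insight: t_0 = -1 here, and roots of the ratio polynomials (prefactor -1) are the negated parameters.
Step ratio: r(k) = -\frac{2}{3} * (k-3) (k-\frac{6}{5}) / [(k+\frac{5}{3}) (k+1)] - rational in k, leading ratio -\frac{2}{3}; with t_0 = -1, classification follows.

At argument -\frac{2}{3}: a 2F1 with upper {-3, -\frac{6}{5}}, lower {\frac{5}{3}}, scaled by C = -1. Verdict: terminating - upper parameter -3 makes this a finite sum (last index 3), evaluated exactly. Its exact value is \frac{2506}{6875}.


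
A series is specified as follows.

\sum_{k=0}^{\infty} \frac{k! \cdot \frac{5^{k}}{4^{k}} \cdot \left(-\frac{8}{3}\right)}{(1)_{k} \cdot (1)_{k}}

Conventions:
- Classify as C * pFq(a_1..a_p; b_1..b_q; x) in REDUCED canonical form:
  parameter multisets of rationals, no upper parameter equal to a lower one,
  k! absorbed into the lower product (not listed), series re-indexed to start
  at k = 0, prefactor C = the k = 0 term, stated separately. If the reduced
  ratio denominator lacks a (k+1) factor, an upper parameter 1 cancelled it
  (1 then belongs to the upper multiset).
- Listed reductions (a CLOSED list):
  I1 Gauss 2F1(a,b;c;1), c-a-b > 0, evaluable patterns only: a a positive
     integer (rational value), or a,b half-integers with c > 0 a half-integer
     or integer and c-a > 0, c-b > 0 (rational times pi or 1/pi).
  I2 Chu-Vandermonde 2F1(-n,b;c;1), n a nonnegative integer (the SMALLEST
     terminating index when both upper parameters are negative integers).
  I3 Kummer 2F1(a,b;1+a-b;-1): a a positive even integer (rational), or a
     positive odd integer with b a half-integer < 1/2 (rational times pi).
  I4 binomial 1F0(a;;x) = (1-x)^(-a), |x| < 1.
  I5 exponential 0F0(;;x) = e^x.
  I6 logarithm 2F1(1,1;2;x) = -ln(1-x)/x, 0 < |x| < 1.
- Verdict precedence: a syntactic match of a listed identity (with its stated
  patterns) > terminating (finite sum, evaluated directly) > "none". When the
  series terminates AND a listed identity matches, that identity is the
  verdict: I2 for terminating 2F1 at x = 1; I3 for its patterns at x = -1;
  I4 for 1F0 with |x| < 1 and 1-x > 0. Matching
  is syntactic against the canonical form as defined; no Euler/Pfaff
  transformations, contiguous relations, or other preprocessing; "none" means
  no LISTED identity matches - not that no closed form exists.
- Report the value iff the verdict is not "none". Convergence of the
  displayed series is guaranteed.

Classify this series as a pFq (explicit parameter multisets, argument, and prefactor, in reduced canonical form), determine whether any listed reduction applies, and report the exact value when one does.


Reduced: x = \frac{5}{4}, 0F0, upper = {-}, lower = {-}, C = -\frac{8}{3}. Verdict: the exponential series (I5) applies (the 0F0 exponential series at x = \frac{5}{4}). Sum: \left(-\frac{8}{3}\right) \cdot e^{\frac{5}{4}}.

Key observation: t_0 = -\frac{8}{3} here, and the factorial ratio (C = -8/3, x = 5/4) (k+a-1)!/(a-1)! is a rising factorial (a)_k.
Step ratio: r(k) = \frac{5}{4} * 1 / [(k+1)] - rational in k. x = \frac{5}{4}; t_0 = -\frac{8}{3}; negate the roots.


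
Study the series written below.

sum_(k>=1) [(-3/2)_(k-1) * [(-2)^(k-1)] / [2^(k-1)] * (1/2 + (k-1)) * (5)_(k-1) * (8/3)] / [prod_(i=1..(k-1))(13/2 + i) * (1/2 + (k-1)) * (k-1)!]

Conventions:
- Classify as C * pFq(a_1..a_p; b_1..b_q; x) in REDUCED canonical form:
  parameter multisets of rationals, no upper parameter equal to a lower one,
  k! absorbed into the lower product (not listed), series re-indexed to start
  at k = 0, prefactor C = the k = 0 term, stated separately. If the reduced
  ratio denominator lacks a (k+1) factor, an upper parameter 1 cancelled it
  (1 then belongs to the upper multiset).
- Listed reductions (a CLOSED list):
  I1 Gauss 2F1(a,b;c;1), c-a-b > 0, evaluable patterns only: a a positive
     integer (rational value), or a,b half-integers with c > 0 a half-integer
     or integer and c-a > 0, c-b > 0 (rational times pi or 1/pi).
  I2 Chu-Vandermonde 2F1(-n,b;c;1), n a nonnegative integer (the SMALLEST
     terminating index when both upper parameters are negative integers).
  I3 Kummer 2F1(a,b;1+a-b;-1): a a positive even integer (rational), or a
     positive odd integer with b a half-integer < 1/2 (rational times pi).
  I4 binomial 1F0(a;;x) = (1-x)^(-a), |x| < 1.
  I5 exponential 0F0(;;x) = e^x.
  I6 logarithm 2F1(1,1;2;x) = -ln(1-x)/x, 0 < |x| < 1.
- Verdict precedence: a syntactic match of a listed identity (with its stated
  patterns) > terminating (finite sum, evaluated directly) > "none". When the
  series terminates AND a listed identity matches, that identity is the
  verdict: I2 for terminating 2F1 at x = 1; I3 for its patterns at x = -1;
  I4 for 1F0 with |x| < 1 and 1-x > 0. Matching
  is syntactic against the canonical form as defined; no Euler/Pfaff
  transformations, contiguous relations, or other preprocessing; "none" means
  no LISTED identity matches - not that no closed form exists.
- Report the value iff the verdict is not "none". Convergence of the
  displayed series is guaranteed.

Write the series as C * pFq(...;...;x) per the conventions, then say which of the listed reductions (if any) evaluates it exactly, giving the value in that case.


Key observation: t_0 = 8/3 here, and striking the common factor k + 1/2 reduces the term (C = 8/3).
Ratio: r(k) = (-1) * (k-3/2) (k+5) / [(k+15/2) (k+1)] ; factor over Q: parameters, x = (-1), and C = 8/3.

Reduced: x = -1, 2F1, upper = {-3/2, 5}, lower = {15/2}, C = 8/3. Verdict (x = -1): the Kummer evaluation I3 applies (x = -1; c = 15/2 equals 1+a-b for upper {-3/2, 5}: listed pattern). Hence: (15015/8192) * pi.


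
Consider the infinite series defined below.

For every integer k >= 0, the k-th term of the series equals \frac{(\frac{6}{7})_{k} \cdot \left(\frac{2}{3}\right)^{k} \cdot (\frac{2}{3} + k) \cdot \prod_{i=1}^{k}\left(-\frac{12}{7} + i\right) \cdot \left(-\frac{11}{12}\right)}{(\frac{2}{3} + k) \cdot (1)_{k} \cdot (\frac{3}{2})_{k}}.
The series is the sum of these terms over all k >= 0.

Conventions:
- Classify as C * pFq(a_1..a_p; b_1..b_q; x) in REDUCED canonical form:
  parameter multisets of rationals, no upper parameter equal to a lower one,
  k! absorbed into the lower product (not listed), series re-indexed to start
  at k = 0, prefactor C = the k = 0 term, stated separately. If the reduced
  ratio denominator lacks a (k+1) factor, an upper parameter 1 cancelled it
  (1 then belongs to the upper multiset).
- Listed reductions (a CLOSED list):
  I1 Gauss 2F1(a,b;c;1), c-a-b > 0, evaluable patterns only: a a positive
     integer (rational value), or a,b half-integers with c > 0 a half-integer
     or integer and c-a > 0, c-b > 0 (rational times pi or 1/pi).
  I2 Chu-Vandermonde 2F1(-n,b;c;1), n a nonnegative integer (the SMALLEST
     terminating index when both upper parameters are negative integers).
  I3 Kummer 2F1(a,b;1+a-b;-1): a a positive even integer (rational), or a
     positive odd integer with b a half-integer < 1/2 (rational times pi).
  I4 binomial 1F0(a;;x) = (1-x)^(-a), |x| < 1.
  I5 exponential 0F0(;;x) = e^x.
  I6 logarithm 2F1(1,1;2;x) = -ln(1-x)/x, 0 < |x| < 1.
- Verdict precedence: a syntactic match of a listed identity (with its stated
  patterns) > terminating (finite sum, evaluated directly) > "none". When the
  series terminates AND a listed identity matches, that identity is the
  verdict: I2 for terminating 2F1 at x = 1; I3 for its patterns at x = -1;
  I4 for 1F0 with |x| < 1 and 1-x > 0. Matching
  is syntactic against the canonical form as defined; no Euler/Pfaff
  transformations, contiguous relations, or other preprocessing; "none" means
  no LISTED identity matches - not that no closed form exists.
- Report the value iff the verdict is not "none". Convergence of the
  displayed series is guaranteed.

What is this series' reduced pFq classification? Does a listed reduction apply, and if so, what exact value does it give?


x = \frac{2}{3} here; the reduced form reads 2F1, upper {-\frac{5}{7}, \frac{6}{7}}, lower {\frac{3}{2}}, C = -\frac{11}{12}. Verdict: none. No listed pattern accepts 2F1(-\frac{5}{7}, \frac{6}{7}; \frac{3}{2}; \frac{2}{3}).

Structural cue: with t_0 = -\frac{11}{12}, (1)_k (prefactor -11/12) is k! itself.
Adjacent-term ratio: r(k) = \frac{2}{3} * (k-\frac{5}{7}) (k+\frac{6}{7}) / [(k+\frac{3}{2}) (k+1)] - poly over poly, x = \frac{2}{3} from leading terms; C = -\frac{11}{12} at k = 0.


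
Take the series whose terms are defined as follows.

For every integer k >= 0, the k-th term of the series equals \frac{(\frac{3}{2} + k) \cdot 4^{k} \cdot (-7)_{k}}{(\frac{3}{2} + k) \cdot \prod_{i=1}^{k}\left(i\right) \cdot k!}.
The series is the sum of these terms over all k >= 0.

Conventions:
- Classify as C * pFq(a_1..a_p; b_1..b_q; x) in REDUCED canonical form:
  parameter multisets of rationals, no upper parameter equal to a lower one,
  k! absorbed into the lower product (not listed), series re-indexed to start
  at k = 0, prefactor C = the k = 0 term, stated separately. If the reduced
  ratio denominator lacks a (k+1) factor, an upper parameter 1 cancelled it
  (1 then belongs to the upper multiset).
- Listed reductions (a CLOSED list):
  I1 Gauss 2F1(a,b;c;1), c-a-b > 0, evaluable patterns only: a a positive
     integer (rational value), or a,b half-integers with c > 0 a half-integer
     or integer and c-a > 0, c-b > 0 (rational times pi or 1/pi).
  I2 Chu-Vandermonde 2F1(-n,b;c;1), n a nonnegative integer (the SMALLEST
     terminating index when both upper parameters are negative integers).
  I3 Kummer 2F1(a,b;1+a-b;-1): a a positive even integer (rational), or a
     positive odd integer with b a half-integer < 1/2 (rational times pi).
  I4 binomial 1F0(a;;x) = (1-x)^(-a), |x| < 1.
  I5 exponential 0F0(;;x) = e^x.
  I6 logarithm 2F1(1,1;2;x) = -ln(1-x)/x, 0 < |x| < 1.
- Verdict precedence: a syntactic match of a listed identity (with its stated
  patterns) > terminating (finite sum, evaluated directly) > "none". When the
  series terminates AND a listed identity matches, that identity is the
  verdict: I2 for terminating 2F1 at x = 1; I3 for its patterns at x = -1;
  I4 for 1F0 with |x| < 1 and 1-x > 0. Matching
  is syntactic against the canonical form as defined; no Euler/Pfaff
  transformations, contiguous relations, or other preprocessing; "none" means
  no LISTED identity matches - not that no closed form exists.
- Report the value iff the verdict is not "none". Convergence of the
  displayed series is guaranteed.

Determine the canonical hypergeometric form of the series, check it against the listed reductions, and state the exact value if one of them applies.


Prefactor 1, argument 4: 1F1 with upper {-7} over lower {1}. Verdict: terminating. (-7)_k vanishes past k = 7, leaving a 8-term sum, computed directly. Exact value: -\frac{57}{35}.

Key step: t_0 being 1, striking the common factor k + 3/2 reduces the term (C = 1).
Adjacent-term ratio: r(k) = 4 * (k-7) / [(k+1) (k+1)] - rational in k, leading ratio 4; with t_0 = 1, classification follows.


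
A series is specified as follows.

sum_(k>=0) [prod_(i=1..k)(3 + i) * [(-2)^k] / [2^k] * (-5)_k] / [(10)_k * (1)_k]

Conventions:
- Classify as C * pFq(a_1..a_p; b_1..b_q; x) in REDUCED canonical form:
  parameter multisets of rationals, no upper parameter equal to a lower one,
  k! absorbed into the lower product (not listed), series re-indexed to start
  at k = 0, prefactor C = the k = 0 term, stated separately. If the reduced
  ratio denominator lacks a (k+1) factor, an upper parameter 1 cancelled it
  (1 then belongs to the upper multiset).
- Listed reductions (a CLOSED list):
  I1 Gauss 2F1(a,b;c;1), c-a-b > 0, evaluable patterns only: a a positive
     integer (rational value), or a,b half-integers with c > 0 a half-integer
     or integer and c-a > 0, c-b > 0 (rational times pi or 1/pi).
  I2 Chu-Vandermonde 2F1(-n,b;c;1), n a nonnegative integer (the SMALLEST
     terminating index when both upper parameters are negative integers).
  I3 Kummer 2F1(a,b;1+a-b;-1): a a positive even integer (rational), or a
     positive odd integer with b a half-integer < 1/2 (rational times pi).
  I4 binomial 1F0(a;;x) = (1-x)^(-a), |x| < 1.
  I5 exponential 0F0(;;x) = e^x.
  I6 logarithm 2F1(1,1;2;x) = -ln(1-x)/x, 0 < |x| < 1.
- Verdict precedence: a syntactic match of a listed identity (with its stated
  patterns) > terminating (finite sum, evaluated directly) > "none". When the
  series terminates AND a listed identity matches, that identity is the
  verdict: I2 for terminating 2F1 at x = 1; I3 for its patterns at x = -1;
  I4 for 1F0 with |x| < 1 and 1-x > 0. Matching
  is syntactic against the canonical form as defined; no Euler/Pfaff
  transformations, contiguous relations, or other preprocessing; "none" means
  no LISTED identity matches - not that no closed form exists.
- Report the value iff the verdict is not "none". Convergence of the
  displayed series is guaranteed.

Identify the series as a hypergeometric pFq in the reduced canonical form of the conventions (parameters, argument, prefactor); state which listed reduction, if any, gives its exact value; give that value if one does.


This is 1 * 2F1(-5, 4; 10; -1) in reduced canonical form. Verdict (x = -1): the Kummer evaluation I3 applies (x = -1; c = 10 equals 1+a-b for upper {-5, 4}: listed pattern). Exact value: 6.

Key step: t_0 being 1, the running product (C = 1) telescopes to a rising factorial.
Term ratio: r(k) = (-1) * (k-5) (k+4) / [(k+10) (k+1)] - rational in k, leading ratio (-1); with t_0 = 1, classification follows.


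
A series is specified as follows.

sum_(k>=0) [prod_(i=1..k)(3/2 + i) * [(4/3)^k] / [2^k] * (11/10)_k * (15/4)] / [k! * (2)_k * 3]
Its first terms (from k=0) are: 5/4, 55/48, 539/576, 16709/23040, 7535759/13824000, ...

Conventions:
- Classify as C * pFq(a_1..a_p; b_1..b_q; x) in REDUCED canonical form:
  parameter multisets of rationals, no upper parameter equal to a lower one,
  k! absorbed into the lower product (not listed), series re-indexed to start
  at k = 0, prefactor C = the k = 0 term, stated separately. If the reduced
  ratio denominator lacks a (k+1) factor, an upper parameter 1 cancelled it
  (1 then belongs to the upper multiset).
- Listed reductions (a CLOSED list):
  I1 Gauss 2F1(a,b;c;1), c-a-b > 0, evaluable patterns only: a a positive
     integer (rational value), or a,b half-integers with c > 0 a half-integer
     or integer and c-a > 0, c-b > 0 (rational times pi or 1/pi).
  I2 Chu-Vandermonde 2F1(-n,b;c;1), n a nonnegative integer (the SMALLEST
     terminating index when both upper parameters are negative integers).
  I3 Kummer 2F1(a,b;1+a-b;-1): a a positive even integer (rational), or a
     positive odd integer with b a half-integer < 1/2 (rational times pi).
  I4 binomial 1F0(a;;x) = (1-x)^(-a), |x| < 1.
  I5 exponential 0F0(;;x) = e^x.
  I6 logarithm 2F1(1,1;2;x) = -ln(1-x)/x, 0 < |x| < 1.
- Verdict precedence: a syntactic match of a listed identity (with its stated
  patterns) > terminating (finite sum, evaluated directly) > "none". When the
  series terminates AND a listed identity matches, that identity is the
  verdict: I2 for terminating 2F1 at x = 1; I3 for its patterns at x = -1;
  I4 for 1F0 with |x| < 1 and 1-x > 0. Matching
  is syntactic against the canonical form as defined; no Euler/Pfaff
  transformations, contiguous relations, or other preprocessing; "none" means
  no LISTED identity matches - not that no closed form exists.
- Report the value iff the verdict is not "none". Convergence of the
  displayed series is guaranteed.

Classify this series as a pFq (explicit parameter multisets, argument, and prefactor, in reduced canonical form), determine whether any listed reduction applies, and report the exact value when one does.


Reduced: x = 2/3, 2F1, upper = {11/10, 5/2}, lower = {2}, C = 5/4. Verdict: none. Every listed pattern misses the 2F1 form at 2/3, upper {11/10, 5/2}.

The tell: from the first term 5/4: the running product (C = 5/4, x = 2/3) telescopes to a rising factorial.
Term ratio: r(k) = (2/3) * (k+11/10) (k+5/2) / [(k+2) (k+1)] - rational in k. x = (2/3); t_0 = 5/4; negate the roots.


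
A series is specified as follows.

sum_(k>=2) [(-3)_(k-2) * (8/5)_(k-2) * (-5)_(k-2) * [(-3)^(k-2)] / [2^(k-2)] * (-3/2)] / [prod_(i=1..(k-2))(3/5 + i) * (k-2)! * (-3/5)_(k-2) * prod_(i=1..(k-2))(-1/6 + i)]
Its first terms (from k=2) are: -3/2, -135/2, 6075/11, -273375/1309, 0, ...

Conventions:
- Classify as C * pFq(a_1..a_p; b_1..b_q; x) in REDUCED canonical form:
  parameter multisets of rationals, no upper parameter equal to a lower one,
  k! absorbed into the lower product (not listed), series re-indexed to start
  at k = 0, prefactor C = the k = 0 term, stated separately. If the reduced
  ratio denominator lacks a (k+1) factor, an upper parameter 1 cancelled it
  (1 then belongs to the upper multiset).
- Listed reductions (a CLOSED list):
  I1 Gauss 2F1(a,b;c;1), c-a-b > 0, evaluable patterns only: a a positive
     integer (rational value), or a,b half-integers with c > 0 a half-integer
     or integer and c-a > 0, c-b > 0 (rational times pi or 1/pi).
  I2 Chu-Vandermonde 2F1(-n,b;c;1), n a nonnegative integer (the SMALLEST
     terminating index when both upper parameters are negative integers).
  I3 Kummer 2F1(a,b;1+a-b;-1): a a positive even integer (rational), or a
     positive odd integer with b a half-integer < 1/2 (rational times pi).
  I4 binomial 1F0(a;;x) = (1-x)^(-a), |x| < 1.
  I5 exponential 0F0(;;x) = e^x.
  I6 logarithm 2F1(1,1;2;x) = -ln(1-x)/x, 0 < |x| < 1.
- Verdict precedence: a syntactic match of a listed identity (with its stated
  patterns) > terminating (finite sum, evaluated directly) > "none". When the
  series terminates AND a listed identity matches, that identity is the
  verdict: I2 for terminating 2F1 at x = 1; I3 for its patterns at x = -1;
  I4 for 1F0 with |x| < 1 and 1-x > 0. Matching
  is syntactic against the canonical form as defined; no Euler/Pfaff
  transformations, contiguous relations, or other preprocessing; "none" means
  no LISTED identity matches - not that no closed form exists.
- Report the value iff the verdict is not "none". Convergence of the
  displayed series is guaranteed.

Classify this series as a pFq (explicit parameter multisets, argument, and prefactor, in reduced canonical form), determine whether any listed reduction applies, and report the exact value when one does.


The series (x = -3/2) is 2F2: upper {-5, -3}, lower {-3/5, 5/6}, prefactor -3/2. Verdict: terminating. With -3 upstairs the series is a 4-term polynomial sum; evaluated term by term. Hence: 359229/1309.

Structural cue: from the first term -3/2: the parameter 8/5 appears in both the upper and lower lists and cancels.
Adjacent-term ratio: r(k) = (-3/2) * (k-5) (k-3) / [(k-3/5) (k+5/6) (k+1)] ; factor over Q: parameters, x = (-3/2), and C = -3/2.
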